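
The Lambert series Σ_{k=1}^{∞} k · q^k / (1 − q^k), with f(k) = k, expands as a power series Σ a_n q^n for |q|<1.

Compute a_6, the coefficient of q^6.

d|6:{1,2,3,6}  Σf=1+2+3+6=12

a_6 = 12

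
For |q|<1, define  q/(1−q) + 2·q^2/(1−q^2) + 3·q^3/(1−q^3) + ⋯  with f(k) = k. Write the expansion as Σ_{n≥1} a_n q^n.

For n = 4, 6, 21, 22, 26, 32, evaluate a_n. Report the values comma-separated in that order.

7, 12, 32, 36, 42, 63

d|4:{1,2,4}  Σf=1+2+4=7
d|6:{6,3,2,1}  Σf=6+3+2+1=12
q^21  k|21↦f(k): 21:21 7:7 3:3 1:1  a_21=32
n=22: 1·22 2·11 11·2 22·1  f→[1+2+11+22]=36
q^26  k|26↦f(k): 26:26 13:13 2:2 1:1  a_26=42
n=32: 32·1 16·2 8·4 4·8 2·16 1·32  f→[32+16+8+4+2+1]=63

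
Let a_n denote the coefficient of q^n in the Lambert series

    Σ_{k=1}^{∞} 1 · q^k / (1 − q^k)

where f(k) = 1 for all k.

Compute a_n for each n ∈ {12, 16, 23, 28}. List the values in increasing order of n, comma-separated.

q^12  k|12↦f(k): 1:1 2:1 3:1 4:1 6:1 12:1  a_12=6
n=16: 16·1 8·2 4·4 2·8 1·16  f→[1+1+1+1+1]=5
n=23: 1·23 23·1  f→[1+1]=2
n=28: 1·28 2·14 4·7 7·4 14·2 28·1  f→[1+1+1+1+1+1]=6

6, 5, 2, 6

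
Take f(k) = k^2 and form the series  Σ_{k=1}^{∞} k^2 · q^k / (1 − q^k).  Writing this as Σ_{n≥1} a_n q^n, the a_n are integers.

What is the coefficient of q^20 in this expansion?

a_20 = 546

n=20: 20·1 10·2 5·4 4·5 2·10 1·20  f→[400+100+25+16+4+1]=546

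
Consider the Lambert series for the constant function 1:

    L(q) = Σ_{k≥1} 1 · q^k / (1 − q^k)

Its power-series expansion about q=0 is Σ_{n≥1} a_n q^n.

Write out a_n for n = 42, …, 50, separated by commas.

q^42  k|42↦f(k): 1:1 2:1 3:1 6:1 7:1 14:1 21:1 42:1  a_42=8
q^43  k|43↦f(k): 43:1 1:1  a_43=2
d|44:{1,2,4,11,22,44}  Σf=1+1+1+1+1+1=6
d|45:{1,3,5,9,15,45}  Σf=1+1+1+1+1+1=6
q^46  k|46↦f(k): 1:1 2:1 23:1 46:1  a_46=4
n=47: 1·47 47·1  f→[1+1]=2
q^48  k|48↦f(k): 1:1 2:1 3:1 4:1 6:1 8:1 12:1 16:1 24:1 48:1  a_48=10
d|49:{49,7,1}  Σf=1+1+1=3
q^50  k|50↦f(k): 50:1 25:1 10:1 5:1 2:1 1:1  a_50=6

8, 2, 6, 6, 4, 2, 10, 3, 6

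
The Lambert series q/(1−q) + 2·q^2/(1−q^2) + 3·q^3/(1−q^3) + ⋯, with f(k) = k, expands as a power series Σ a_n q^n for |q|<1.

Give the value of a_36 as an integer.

n=36: 36·1 18·2 12·3 9·4 6·6 4·9 3·12 2·18 1·36  f→[36+18+12+9+6+4+3+2+1]=91

a_36 = 91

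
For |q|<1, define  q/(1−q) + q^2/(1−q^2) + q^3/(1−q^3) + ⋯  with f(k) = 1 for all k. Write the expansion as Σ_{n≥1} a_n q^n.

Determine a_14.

[q^14] f(14)=1,f(7)=1,f(2)=1,f(1)=1 ⇒ 4

a_14 = 4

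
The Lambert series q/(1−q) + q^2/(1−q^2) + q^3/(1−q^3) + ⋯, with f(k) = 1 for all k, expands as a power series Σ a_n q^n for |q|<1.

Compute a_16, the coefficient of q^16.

q^16  k|16↦f(k): 1:1 2:1 4:1 8:1 16:1  a_16=5

a_16 = 5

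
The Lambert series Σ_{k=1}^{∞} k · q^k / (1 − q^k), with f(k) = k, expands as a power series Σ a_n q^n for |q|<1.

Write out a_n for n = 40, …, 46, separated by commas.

90, 42, 96, 44, 84, 78, 72

[q^40] f(1)=1,f(2)=2,f(4)=4,f(5)=5,f(8)=8,f(10)=10,f(20)=20,f(40)=40 ⇒ 90
d|41:{41,1}  Σf=41+1=42
n=42: 42·1 21·2 14·3 7·6 6·7 3·14 2·21 1·42  f→[42+21+14+7+6+3+2+1]=96
[q^43] f(1)=1,f(43)=43 ⇒ 44
n=44: 1·44 2·22 4·11 11·4 22·2 44·1  f→[1+2+4+11+22+44]=84
d|45:{45,15,9,5,3,1}  Σf=45+15+9+5+3+1=78
[q^46] f(1)=1,f(2)=2,f(23)=23,f(46)=46 ⇒ 72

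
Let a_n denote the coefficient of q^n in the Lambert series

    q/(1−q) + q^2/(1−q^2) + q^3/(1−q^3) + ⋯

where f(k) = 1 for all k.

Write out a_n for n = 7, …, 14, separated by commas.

n=7: 7·1 1·7  f→[1+1]=2
d|8:{8,4,2,1}  Σf=1+1+1+1=4
q^9  k|9↦f(k): 1:1 3:1 9:1  a_9=3
n=10: 10·1 5·2 2·5 1·10  f→[1+1+1+1]=4
[q^11] f(1)=1,f(11)=1 ⇒ 2
q^12  k|12↦f(k): 12:1 6:1 4:1 3:1 2:1 1:1  a_12=6
d|13:{13,1}  Σf=1+1=2
[q^14] f(14)=1,f(7)=1,f(2)=1,f(1)=1 ⇒ 4

2, 4, 3, 4, 2, 6, 2, 4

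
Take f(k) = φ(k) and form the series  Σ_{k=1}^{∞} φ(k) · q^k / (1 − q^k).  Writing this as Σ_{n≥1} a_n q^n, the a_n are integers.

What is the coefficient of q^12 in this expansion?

n=12: 12·1 6·2 4·3 3·4 2·6 1·12  φ→[4+2+2+2+1+1]=12

a_12 = 12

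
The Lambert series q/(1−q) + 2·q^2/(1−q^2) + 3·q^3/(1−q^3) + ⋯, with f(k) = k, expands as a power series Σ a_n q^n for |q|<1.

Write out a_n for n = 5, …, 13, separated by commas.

q^5  k|5↦f(k): 5:5 1:1  a_5=6
[q^6] f(1)=1,f(2)=2,f(3)=3,f(6)=6 ⇒ 12
[q^7] f(1)=1,f(7)=7 ⇒ 8
n=8: 8·1 4·2 2·4 1·8  f→[8+4+2+1]=15
d|9:{9,3,1}  Σf=9+3+1=13
[q^10] f(10)=10,f(5)=5,f(2)=2,f(1)=1 ⇒ 18
q^11  k|11↦f(k): 11:11 1:1  a_11=12
d|12:{12,6,4,3,2,1}  Σf=12+6+4+3+2+1=28
[q^13] f(13)=13,f(1)=1 ⇒ 14

6, 12, 8, 15, 13, 18, 12, 28, 14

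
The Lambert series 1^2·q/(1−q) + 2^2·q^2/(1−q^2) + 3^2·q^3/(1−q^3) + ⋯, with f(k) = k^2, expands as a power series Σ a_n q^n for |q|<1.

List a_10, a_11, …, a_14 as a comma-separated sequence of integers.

130, 122, 210, 170, 250

q^10  k|10↦f(k): 1:1 2:4 5:25 10:100  a_10=130
d|11:{1,11}  Σf=1+121=122
n=12: 12·1 6·2 4·3 3·4 2·6 1·12  f→[144+36+16+9+4+1]=210
q^13  k|13↦f(k): 13:169 1:1  a_13=170
n=14: 14·1 7·2 2·7 1·14  f→[196+49+4+1]=250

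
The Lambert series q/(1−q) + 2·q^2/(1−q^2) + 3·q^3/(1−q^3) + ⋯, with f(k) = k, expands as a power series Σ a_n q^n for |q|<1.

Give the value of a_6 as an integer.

q^6  k|6↦f(k): 1:1 2:2 3:3 6:6  a_6=12

a_6 = 12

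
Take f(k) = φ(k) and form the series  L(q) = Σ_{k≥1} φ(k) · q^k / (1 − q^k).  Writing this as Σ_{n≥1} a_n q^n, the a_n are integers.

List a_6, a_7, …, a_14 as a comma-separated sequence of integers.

q^6  k|6↦φ(k): 1:1 2:1 3:2 6:2  a_6=6
d|7:{7,1}  Σφ=6+1=7
[q^8] φ(1)=1,φ(2)=1,φ(4)=2,φ(8)=4 ⇒ 8
[q^9] φ(9)=6,φ(3)=2,φ(1)=1 ⇒ 9
n=10: 1·10 2·5 5·2 10·1  φ→[1+1+4+4]=10
[q^11] φ(1)=1,φ(11)=10 ⇒ 11
d|12:{12,6,4,3,2,1}  Σφ=4+2+2+2+1+1=12
n=13: 1·13 13·1  φ→[1+12]=13
q^14  k|14↦φ(k): 14:6 7:6 2:1 1:1  a_14=14

6, 7, 8, 9, 10, 11, 12, 13, 14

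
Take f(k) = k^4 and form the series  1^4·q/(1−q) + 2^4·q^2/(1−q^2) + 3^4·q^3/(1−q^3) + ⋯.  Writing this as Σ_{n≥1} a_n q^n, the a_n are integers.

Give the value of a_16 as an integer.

n=16: 16·1 8·2 4·4 2·8 1·16  f→[65536+4096+256+16+1]=69905

a_16 = 69905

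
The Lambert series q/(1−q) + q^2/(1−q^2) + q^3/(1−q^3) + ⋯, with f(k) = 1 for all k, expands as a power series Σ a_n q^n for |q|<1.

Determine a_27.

a_27 = 4

d|27:{1,3,9,27}  Σf=1+1+1+1=4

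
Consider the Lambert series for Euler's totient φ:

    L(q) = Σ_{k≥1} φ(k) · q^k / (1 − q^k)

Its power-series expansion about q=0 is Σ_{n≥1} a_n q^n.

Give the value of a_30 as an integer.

[q^30] φ(1)=1,φ(2)=1,φ(3)=2,φ(5)=4,φ(6)=2,φ(10)=4,φ(15)=8,φ(30)=8 ⇒ 30

a_30 = 30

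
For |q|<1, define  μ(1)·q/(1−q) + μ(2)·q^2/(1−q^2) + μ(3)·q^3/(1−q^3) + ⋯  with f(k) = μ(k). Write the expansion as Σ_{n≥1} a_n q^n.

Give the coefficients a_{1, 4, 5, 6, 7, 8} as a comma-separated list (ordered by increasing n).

d|1:{1}  Σμ=1=1
[q^4] μ(1)=1,μ(2)=-1,μ(4)=0 ⇒ 0
n=5: 1·5 5·1  μ→[1+(-1)]=0
q^6  k|6↦μ(k): 1:1 2:-1 3:-1 6:1  a_6=0
d|7:{1,7}  Σμ=1+(-1)=0
q^8  k|8↦μ(k): 1:1 2:-1 4:0 8:0  a_8=0

1, 0, 0, 0, 0, 0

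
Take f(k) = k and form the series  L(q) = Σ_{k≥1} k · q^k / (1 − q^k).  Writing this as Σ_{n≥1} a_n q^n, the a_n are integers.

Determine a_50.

a_50 = 93

n=50: 1·50 2·25 5·10 10·5 25·2 50·1  f→[1+2+5+10+25+50]=93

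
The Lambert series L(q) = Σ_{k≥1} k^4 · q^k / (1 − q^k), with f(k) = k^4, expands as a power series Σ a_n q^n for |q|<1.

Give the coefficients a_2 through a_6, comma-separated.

d|2:{2,1}  Σf=16+1=17
n=3: 1·3 3·1  f→[1+81]=82
[q^4] f(4)=256,f(2)=16,f(1)=1 ⇒ 273
n=5: 1·5 5·1  f→[1+625]=626
n=6: 1·6 2·3 3·2 6·1  f→[1+16+81+1296]=1394

17, 82, 273, 626, 1394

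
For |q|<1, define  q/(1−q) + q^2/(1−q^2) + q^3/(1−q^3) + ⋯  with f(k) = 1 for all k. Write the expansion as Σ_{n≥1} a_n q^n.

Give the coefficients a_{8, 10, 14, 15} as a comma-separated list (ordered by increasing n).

4, 4, 4, 4

[q^8] f(1)=1,f(2)=1,f(4)=1,f(8)=1 ⇒ 4
d|10:{1,2,5,10}  Σf=1+1+1+1=4
q^14  k|14↦f(k): 14:1 7:1 2:1 1:1  a_14=4
n=15: 1·15 3·5 5·3 15·1  f→[1+1+1+1]=4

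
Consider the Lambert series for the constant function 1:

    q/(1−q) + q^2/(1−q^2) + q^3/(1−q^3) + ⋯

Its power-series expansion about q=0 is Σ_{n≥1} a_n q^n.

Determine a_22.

n=22: 1·22 2·11 11·2 22·1  f→[1+1+1+1]=4

a_22 = 4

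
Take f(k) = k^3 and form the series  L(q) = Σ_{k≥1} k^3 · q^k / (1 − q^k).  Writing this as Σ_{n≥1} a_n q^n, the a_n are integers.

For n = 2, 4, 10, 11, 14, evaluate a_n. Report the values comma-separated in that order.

d|2:{2,1}  Σf=8+1=9
d|4:{4,2,1}  Σf=64+8+1=73
[q^10] f(1)=1,f(2)=8,f(5)=125,f(10)=1000 ⇒ 1134
n=11: 1·11 11·1  f→[1+1331]=1332
[q^14] f(1)=1,f(2)=8,f(7)=343,f(14)=2744 ⇒ 3096

9, 73, 1134, 1332, 3096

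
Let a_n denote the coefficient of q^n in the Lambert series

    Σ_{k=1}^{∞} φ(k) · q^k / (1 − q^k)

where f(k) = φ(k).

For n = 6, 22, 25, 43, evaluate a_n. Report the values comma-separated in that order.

d|6:{1,2,3,6}  Σφ=1+1+2+2=6
d|22:{22,11,2,1}  Σφ=10+10+1+1=22
d|25:{1,5,25}  Σφ=1+4+20=25
n=43: 43·1 1·43  φ→[42+1]=43

6, 22, 25, 43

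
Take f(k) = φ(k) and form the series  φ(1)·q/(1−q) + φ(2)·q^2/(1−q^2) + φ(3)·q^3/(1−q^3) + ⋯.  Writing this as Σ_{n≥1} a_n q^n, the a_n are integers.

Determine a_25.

d|25:{25,5,1}  Σφ=20+4+1=25

a_25 = 25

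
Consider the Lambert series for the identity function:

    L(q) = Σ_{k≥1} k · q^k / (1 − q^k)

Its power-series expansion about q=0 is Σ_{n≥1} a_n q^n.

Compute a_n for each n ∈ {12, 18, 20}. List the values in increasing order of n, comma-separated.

[q^12] f(12)=12,f(6)=6,f(4)=4,f(3)=3,f(2)=2,f(1)=1 ⇒ 28
q^18  k|18↦f(k): 18:18 9:9 6:6 3:3 2:2 1:1  a_18=39
[q^20] f(20)=20,f(10)=10,f(5)=5,f(4)=4,f(2)=2,f(1)=1 ⇒ 42

28, 39, 42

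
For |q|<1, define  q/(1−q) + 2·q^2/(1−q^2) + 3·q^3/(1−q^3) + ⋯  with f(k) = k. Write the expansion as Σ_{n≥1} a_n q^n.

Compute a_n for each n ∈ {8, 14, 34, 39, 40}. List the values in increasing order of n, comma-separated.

n=8: 8·1 4·2 2·4 1·8  f→[8+4+2+1]=15
d|14:{14,7,2,1}  Σf=14+7+2+1=24
n=34: 1·34 2·17 17·2 34·1  f→[1+2+17+34]=54
d|39:{39,13,3,1}  Σf=39+13+3+1=56
[q^40] f(40)=40,f(20)=20,f(10)=10,f(8)=8,f(5)=5,f(4)=4,f(2)=2,f(1)=1 ⇒ 90

15, 24, 54, 56, 90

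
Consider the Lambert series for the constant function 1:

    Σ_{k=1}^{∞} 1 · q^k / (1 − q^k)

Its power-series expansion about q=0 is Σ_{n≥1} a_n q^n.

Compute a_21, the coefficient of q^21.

[q^21] f(1)=1,f(3)=1,f(7)=1,f(21)=1 ⇒ 4

a_21 = 4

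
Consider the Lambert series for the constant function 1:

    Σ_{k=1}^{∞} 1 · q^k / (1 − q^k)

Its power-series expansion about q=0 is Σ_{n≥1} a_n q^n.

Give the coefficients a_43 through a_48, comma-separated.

2, 6, 6, 4, 2, 10

n=43: 43·1 1·43  f→[1+1]=2
d|44:{44,22,11,4,2,1}  Σf=1+1+1+1+1+1=6
q^45  k|45↦f(k): 1:1 3:1 5:1 9:1 15:1 45:1  a_45=6
q^46  k|46↦f(k): 1:1 2:1 23:1 46:1  a_46=4
q^47  k|47↦f(k): 1:1 47:1  a_47=2
q^48  k|48↦f(k): 48:1 24:1 16:1 12:1 8:1 6:1 4:1 3:1 2:1 1:1  a_48=10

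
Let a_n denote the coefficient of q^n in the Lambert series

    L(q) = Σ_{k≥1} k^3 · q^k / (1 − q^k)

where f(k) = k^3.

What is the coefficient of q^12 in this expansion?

n=12: 1·12 2·6 3·4 4·3 6·2 12·1  f→[1+8+27+64+216+1728]=2044

a_12 = 2044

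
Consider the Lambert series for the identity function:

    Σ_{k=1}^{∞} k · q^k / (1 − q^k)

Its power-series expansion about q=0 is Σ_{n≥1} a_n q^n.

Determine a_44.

a_44 = 84

q^44  k|44↦f(k): 1:1 2:2 4:4 11:11 22:22 44:44  a_44=84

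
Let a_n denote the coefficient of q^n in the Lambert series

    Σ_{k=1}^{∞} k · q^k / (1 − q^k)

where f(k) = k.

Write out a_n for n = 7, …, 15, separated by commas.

8, 15, 13, 18, 12, 28, 14, 24, 24

n=7: 1·7 7·1  f→[1+7]=8
d|8:{8,4,2,1}  Σf=8+4+2+1=15
q^9  k|9↦f(k): 9:9 3:3 1:1  a_9=13
q^10  k|10↦f(k): 10:10 5:5 2:2 1:1  a_10=18
d|11:{1,11}  Σf=1+11=12
d|12:{12,6,4,3,2,1}  Σf=12+6+4+3+2+1=28
q^13  k|13↦f(k): 1:1 13:13  a_13=14
n=14: 1·14 2·7 7·2 14·1  f→[1+2+7+14]=24
[q^15] f(15)=15,f(5)=5,f(3)=3,f(1)=1 ⇒ 24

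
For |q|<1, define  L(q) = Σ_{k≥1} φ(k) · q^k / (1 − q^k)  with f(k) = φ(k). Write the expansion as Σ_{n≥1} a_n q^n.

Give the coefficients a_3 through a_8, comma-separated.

d|3:{1,3}  Σφ=1+2=3
n=4: 4·1 2·2 1·4  φ→[2+1+1]=4
q^5  k|5↦φ(k): 5:4 1:1  a_5=5
q^6  k|6↦φ(k): 1:1 2:1 3:2 6:2  a_6=6
q^7  k|7↦φ(k): 1:1 7:6  a_7=7
n=8: 1·8 2·4 4·2 8·1  φ→[1+1+2+4]=8

3, 4, 5, 6, 7, 8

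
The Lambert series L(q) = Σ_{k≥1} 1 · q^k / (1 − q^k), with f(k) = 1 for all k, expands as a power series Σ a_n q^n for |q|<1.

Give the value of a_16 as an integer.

d|16:{16,8,4,2,1}  Σf=1+1+1+1+1=5

a_16 = 5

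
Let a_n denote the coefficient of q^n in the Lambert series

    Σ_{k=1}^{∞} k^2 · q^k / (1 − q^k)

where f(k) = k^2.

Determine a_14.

a_14 = 250

d|14:{1,2,7,14}  Σf=1+4+49+196=250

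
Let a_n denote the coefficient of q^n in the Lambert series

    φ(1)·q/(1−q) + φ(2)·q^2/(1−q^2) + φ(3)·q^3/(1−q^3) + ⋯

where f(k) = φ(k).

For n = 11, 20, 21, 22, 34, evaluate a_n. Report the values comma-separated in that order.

q^11  k|11↦φ(k): 11:10 1:1  a_11=11
[q^20] φ(1)=1,φ(2)=1,φ(4)=2,φ(5)=4,φ(10)=4,φ(20)=8 ⇒ 20
q^21  k|21↦φ(k): 1:1 3:2 7:6 21:12  a_21=21
[q^22] φ(22)=10,φ(11)=10,φ(2)=1,φ(1)=1 ⇒ 22
[q^34] φ(1)=1,φ(2)=1,φ(17)=16,φ(34)=16 ⇒ 34

11, 20, 21, 22, 34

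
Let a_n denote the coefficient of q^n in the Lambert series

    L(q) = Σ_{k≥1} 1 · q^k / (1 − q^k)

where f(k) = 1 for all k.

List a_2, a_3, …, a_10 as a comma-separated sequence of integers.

d|2:{1,2}  Σf=1+1=2
d|3:{1,3}  Σf=1+1=2
[q^4] f(1)=1,f(2)=1,f(4)=1 ⇒ 3
n=5: 5·1 1·5  f→[1+1]=2
n=6: 6·1 3·2 2·3 1·6  f→[1+1+1+1]=4
d|7:{1,7}  Σf=1+1=2
q^8  k|8↦f(k): 8:1 4:1 2:1 1:1  a_8=4
[q^9] f(9)=1,f(3)=1,f(1)=1 ⇒ 3
d|10:{1,2,5,10}  Σf=1+1+1+1=4

2, 2, 3, 2, 4, 2, 4, 3, 4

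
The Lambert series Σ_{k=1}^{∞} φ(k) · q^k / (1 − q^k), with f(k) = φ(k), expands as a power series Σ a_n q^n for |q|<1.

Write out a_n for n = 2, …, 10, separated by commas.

q^2  k|2↦φ(k): 1:1 2:1  a_2=2
n=3: 3·1 1·3  φ→[2+1]=3
q^4  k|4↦φ(k): 4:2 2:1 1:1  a_4=4
q^5  k|5↦φ(k): 1:1 5:4  a_5=5
[q^6] φ(6)=2,φ(3)=2,φ(2)=1,φ(1)=1 ⇒ 6
d|7:{1,7}  Σφ=1+6=7
n=8: 1·8 2·4 4·2 8·1  φ→[1+1+2+4]=8
n=9: 1·9 3·3 9·1  φ→[1+2+6]=9
d|10:{10,5,2,1}  Σφ=4+4+1+1=10

2, 3, 4, 5, 6, 7, 8, 9, 10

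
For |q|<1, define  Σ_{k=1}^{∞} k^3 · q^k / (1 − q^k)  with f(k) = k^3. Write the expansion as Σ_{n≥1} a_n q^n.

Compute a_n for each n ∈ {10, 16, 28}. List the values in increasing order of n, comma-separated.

d|10:{10,5,2,1}  Σf=1000+125+8+1=1134
q^16  k|16↦f(k): 1:1 2:8 4:64 8:512 16:4096  a_16=4681
[q^28] f(28)=21952,f(14)=2744,f(7)=343,f(4)=64,f(2)=8,f(1)=1 ⇒ 25112

1134, 4681, 25112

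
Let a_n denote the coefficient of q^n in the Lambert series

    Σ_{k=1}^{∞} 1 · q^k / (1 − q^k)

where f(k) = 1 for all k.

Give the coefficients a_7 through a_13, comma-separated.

2, 4, 3, 4, 2, 6, 2

d|7:{1,7}  Σf=1+1=2
n=8: 1·8 2·4 4·2 8·1  f→[1+1+1+1]=4
[q^9] f(1)=1,f(3)=1,f(9)=1 ⇒ 3
d|10:{1,2,5,10}  Σf=1+1+1+1=4
[q^11] f(11)=1,f(1)=1 ⇒ 2
q^12  k|12↦f(k): 12:1 6:1 4:1 3:1 2:1 1:1  a_12=6
d|13:{13,1}  Σf=1+1=2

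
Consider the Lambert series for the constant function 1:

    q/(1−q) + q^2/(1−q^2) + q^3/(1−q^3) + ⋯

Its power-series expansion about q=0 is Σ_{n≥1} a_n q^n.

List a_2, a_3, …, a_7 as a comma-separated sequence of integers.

2, 2, 3, 2, 4, 2

n=2: 1·2 2·1  f→[1+1]=2
[q^3] f(3)=1,f(1)=1 ⇒ 2
[q^4] f(1)=1,f(2)=1,f(4)=1 ⇒ 3
d|5:{5,1}  Σf=1+1=2
[q^6] f(1)=1,f(2)=1,f(3)=1,f(6)=1 ⇒ 4
d|7:{1,7}  Σf=1+1=2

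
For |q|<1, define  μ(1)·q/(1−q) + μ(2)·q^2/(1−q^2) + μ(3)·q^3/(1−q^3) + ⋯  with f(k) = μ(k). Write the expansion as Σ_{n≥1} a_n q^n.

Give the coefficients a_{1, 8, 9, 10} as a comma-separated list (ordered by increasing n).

1, 0, 0, 0

n=1: 1·1  μ→[1]=1
d|8:{1,2,4,8}  Σμ=1+(-1)+0+0=0
n=9: 1·9 3·3 9·1  μ→[1+(-1)+0]=0
d|10:{1,2,5,10}  Σμ=1+(-1)+(-1)+1=0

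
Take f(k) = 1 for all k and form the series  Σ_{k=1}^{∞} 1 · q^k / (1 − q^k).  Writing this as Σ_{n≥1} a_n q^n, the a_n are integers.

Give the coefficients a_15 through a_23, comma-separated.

q^15  k|15↦f(k): 1:1 3:1 5:1 15:1  a_15=4
n=16: 16·1 8·2 4·4 2·8 1·16  f→[1+1+1+1+1]=5
[q^17] f(17)=1,f(1)=1 ⇒ 2
d|18:{1,2,3,6,9,18}  Σf=1+1+1+1+1+1=6
q^19  k|19↦f(k): 1:1 19:1  a_19=2
[q^20] f(20)=1,f(10)=1,f(5)=1,f(4)=1,f(2)=1,f(1)=1 ⇒ 6
d|21:{21,7,3,1}  Σf=1+1+1+1=4
[q^22] f(22)=1,f(11)=1,f(2)=1,f(1)=1 ⇒ 4
[q^23] f(1)=1,f(23)=1 ⇒ 2

4, 5, 2, 6, 2, 6, 4, 4, 2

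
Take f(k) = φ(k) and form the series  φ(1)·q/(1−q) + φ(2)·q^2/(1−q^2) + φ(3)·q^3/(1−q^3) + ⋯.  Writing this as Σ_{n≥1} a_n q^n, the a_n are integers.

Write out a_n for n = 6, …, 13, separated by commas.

[q^6] φ(1)=1,φ(2)=1,φ(3)=2,φ(6)=2 ⇒ 6
[q^7] φ(1)=1,φ(7)=6 ⇒ 7
[q^8] φ(8)=4,φ(4)=2,φ(2)=1,φ(1)=1 ⇒ 8
n=9: 9·1 3·3 1·9  φ→[6+2+1]=9
d|10:{10,5,2,1}  Σφ=4+4+1+1=10
d|11:{1,11}  Σφ=1+10=11
[q^12] φ(1)=1,φ(2)=1,φ(3)=2,φ(4)=2,φ(6)=2,φ(12)=4 ⇒ 12
[q^13] φ(1)=1,φ(13)=12 ⇒ 13

6, 7, 8, 9, 10, 11, 12, 13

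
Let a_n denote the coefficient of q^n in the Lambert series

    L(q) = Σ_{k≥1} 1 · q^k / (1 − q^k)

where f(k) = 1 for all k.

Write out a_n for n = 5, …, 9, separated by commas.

q^5  k|5↦f(k): 5:1 1:1  a_5=2
d|6:{6,3,2,1}  Σf=1+1+1+1=4
d|7:{1,7}  Σf=1+1=2
n=8: 1·8 2·4 4·2 8·1  f→[1+1+1+1]=4
[q^9] f(1)=1,f(3)=1,f(9)=1 ⇒ 3

2, 4, 2, 4, 3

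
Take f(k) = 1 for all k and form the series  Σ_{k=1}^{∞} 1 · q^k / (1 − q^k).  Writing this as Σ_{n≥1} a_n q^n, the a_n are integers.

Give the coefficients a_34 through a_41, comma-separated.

q^34  k|34↦f(k): 1:1 2:1 17:1 34:1  a_34=4
[q^35] f(1)=1,f(5)=1,f(7)=1,f(35)=1 ⇒ 4
n=36: 36·1 18·2 12·3 9·4 6·6 4·9 3·12 2·18 1·36  f→[1+1+1+1+1+1+1+1+1]=9
[q^37] f(37)=1,f(1)=1 ⇒ 2
d|38:{1,2,19,38}  Σf=1+1+1+1=4
d|39:{1,3,13,39}  Σf=1+1+1+1=4
q^40  k|40↦f(k): 1:1 2:1 4:1 5:1 8:1 10:1 20:1 40:1  a_40=8
d|41:{1,41}  Σf=1+1=2

4, 4, 9, 2, 4, 4, 8, 2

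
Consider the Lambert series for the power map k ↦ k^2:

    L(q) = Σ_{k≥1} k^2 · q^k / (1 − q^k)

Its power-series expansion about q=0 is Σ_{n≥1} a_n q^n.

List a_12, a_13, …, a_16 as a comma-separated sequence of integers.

q^12  k|12↦f(k): 1:1 2:4 3:9 4:16 6:36 12:144  a_12=210
d|13:{13,1}  Σf=169+1=170
q^14  k|14↦f(k): 14:196 7:49 2:4 1:1  a_14=250
[q^15] f(15)=225,f(5)=25,f(3)=9,f(1)=1 ⇒ 260
n=16: 1·16 2·8 4·4 8·2 16·1  f→[1+4+16+64+256]=341

210, 170, 250, 260, 341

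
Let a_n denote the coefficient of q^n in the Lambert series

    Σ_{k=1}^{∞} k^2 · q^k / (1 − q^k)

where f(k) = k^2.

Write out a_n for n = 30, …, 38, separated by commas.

1300, 962, 1365, 1220, 1450, 1300, 1911, 1370, 1810

q^30  k|30↦f(k): 30:900 15:225 10:100 6:36 5:25 3:9 2:4 1:1  a_30=1300
q^31  k|31↦f(k): 31:961 1:1  a_31=962
q^32  k|32↦f(k): 1:1 2:4 4:16 8:64 16:256 32:1024  a_32=1365
q^33  k|33↦f(k): 33:1089 11:121 3:9 1:1  a_33=1220
[q^34] f(1)=1,f(2)=4,f(17)=289,f(34)=1156 ⇒ 1450
q^35  k|35↦f(k): 1:1 5:25 7:49 35:1225  a_35=1300
d|36:{36,18,12,9,6,4,3,2,1}  Σf=1296+324+144+81+36+16+9+4+1=1911
d|37:{37,1}  Σf=1369+1=1370
d|38:{1,2,19,38}  Σf=1+4+361+1444=1810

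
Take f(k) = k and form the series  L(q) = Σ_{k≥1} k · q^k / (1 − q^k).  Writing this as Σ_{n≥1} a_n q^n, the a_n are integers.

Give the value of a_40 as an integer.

d|40:{1,2,4,5,8,10,20,40}  Σf=1+2+4+5+8+10+20+40=90

a_40 = 90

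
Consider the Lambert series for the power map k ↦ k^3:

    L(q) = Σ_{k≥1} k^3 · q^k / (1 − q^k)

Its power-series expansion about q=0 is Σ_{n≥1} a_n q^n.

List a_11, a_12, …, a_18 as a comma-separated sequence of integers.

[q^11] f(11)=1331,f(1)=1 ⇒ 1332
n=12: 12·1 6·2 4·3 3·4 2·6 1·12  f→[1728+216+64+27+8+1]=2044
[q^13] f(1)=1,f(13)=2197 ⇒ 2198
d|14:{14,7,2,1}  Σf=2744+343+8+1=3096
[q^15] f(1)=1,f(3)=27,f(5)=125,f(15)=3375 ⇒ 3528
[q^16] f(16)=4096,f(8)=512,f(4)=64,f(2)=8,f(1)=1 ⇒ 4681
n=17: 1·17 17·1  f→[1+4913]=4914
d|18:{18,9,6,3,2,1}  Σf=5832+729+216+27+8+1=6813

1332, 2044, 2198, 3096, 3528, 4681, 4914, 6813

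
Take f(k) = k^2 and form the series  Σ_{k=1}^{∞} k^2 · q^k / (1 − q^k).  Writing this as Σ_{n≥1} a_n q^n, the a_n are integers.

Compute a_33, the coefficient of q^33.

a_33 = 1220

q^33  k|33↦f(k): 33:1089 11:121 3:9 1:1  a_33=1220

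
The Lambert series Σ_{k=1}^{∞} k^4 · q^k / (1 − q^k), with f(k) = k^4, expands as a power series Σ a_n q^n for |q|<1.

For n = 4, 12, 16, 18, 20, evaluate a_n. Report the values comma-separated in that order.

n=4: 1·4 2·2 4·1  f→[1+16+256]=273
q^12  k|12↦f(k): 12:20736 6:1296 4:256 3:81 2:16 1:1  a_12=22386
n=16: 16·1 8·2 4·4 2·8 1·16  f→[65536+4096+256+16+1]=69905
[q^18] f(1)=1,f(2)=16,f(3)=81,f(6)=1296,f(9)=6561,f(18)=104976 ⇒ 112931
d|20:{20,10,5,4,2,1}  Σf=160000+10000+625+256+16+1=170898

273, 22386, 69905, 112931, 170898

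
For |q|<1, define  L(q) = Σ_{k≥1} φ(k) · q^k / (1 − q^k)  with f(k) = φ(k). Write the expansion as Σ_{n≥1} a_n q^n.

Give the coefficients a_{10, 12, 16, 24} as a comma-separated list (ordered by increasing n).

[q^10] φ(10)=4,φ(5)=4,φ(2)=1,φ(1)=1 ⇒ 10
[q^12] φ(1)=1,φ(2)=1,φ(3)=2,φ(4)=2,φ(6)=2,φ(12)=4 ⇒ 12
[q^16] φ(1)=1,φ(2)=1,φ(4)=2,φ(8)=4,φ(16)=8 ⇒ 16
n=24: 1·24 2·12 3·8 4·6 6·4 8·3 12·2 24·1  φ→[1+1+2+2+2+4+4+8]=24

10, 12, 16, 24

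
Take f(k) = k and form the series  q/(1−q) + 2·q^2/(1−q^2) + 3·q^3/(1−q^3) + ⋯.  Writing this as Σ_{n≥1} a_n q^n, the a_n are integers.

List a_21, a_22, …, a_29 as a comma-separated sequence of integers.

32, 36, 24, 60, 31, 42, 40, 56, 30

d|21:{1,3,7,21}  Σf=1+3+7+21=32
q^22  k|22↦f(k): 1:1 2:2 11:11 22:22  a_22=36
d|23:{23,1}  Σf=23+1=24
q^24  k|24↦f(k): 24:24 12:12 8:8 6:6 4:4 3:3 2:2 1:1  a_24=60
n=25: 25·1 5·5 1·25  f→[25+5+1]=31
d|26:{26,13,2,1}  Σf=26+13+2+1=42
n=27: 1·27 3·9 9·3 27·1  f→[1+3+9+27]=40
q^28  k|28↦f(k): 1:1 2:2 4:4 7:7 14:14 28:28  a_28=56
n=29: 1·29 29·1  f→[1+29]=30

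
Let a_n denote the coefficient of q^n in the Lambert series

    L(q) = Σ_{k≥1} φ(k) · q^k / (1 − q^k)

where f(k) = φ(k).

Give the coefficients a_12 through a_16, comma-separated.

n=12: 1·12 2·6 3·4 4·3 6·2 12·1  φ→[1+1+2+2+2+4]=12
d|13:{13,1}  Σφ=12+1=13
q^14  k|14↦φ(k): 1:1 2:1 7:6 14:6  a_14=14
[q^15] φ(1)=1,φ(3)=2,φ(5)=4,φ(15)=8 ⇒ 15
n=16: 1·16 2·8 4·4 8·2 16·1  φ→[1+1+2+4+8]=16

12, 13, 14, 15, 16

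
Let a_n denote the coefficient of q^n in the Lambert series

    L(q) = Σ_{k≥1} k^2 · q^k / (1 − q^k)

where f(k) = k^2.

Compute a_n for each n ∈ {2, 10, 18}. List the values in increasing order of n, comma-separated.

d|2:{2,1}  Σf=4+1=5
n=10: 1·10 2·5 5·2 10·1  f→[1+4+25+100]=130
d|18:{18,9,6,3,2,1}  Σf=324+81+36+9+4+1=455

5, 130, 455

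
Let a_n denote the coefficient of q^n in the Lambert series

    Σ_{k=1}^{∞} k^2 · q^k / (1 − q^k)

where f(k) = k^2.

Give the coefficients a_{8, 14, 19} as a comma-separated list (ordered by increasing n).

q^8  k|8↦f(k): 1:1 2:4 4:16 8:64  a_8=85
n=14: 14·1 7·2 2·7 1·14  f→[196+49+4+1]=250
n=19: 1·19 19·1  f→[1+361]=362

85, 250, 362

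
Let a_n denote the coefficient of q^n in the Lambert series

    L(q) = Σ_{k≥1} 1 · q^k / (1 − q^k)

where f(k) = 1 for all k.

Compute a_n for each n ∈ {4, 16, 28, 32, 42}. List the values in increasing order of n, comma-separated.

3, 5, 6, 6, 8

[q^4] f(4)=1,f(2)=1,f(1)=1 ⇒ 3
n=16: 16·1 8·2 4·4 2·8 1·16  f→[1+1+1+1+1]=5
d|28:{1,2,4,7,14,28}  Σf=1+1+1+1+1+1=6
[q^32] f(32)=1,f(16)=1,f(8)=1,f(4)=1,f(2)=1,f(1)=1 ⇒ 6
[q^42] f(1)=1,f(2)=1,f(3)=1,f(6)=1,f(7)=1,f(14)=1,f(21)=1,f(42)=1 ⇒ 8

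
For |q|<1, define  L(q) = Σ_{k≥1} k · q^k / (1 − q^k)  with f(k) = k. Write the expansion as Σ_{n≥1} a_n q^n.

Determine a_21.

a_21 = 32

n=21: 21·1 7·3 3·7 1·21  f→[21+7+3+1]=32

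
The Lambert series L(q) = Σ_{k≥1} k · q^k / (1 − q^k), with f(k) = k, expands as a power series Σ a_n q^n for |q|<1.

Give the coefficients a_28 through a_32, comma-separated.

q^28  k|28↦f(k): 28:28 14:14 7:7 4:4 2:2 1:1  a_28=56
n=29: 29·1 1·29  f→[29+1]=30
q^30  k|30↦f(k): 1:1 2:2 3:3 5:5 6:6 10:10 15:15 30:30  a_30=72
[q^31] f(1)=1,f(31)=31 ⇒ 32
n=32: 1·32 2·16 4·8 8·4 16·2 32·1  f→[1+2+4+8+16+32]=63

56, 30, 72, 32, 63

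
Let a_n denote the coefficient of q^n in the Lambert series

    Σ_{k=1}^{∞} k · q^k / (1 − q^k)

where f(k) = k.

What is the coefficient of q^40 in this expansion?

a_40 = 90

d|40:{1,2,4,5,8,10,20,40}  Σf=1+2+4+5+8+10+20+40=90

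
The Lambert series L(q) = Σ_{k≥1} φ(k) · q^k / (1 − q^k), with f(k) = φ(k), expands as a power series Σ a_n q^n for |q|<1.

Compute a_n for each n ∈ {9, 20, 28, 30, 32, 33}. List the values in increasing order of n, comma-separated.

d|9:{1,3,9}  Σφ=1+2+6=9
d|20:{1,2,4,5,10,20}  Σφ=1+1+2+4+4+8=20
[q^28] φ(28)=12,φ(14)=6,φ(7)=6,φ(4)=2,φ(2)=1,φ(1)=1 ⇒ 28
n=30: 30·1 15·2 10·3 6·5 5·6 3·10 2·15 1·30  φ→[8+8+4+2+4+2+1+1]=30
[q^32] φ(32)=16,φ(16)=8,φ(8)=4,φ(4)=2,φ(2)=1,φ(1)=1 ⇒ 32
[q^33] φ(33)=20,φ(11)=10,φ(3)=2,φ(1)=1 ⇒ 33

9, 20, 28, 30, 32, 33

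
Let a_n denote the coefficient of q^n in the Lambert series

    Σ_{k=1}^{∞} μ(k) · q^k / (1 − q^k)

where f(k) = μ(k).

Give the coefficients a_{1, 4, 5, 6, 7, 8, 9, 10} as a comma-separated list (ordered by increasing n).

n=1: 1·1  μ→[1]=1
d|4:{4,2,1}  Σμ=0+(-1)+1=0
n=5: 5·1 1·5  μ→[(-1)+1]=0
q^6  k|6↦μ(k): 1:1 2:-1 3:-1 6:1  a_6=0
q^7  k|7↦μ(k): 1:1 7:-1  a_7=0
d|8:{8,4,2,1}  Σμ=0+0+(-1)+1=0
d|9:{9,3,1}  Σμ=0+(-1)+1=0
d|10:{10,5,2,1}  Σμ=1+(-1)+(-1)+1=0

1, 0, 0, 0, 0, 0, 0, 0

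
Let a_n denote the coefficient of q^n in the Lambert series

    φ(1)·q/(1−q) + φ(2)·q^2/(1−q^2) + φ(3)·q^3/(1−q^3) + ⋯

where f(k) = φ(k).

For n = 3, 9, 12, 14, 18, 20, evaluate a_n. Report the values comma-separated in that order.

[q^3] φ(1)=1,φ(3)=2 ⇒ 3
d|9:{1,3,9}  Σφ=1+2+6=9
q^12  k|12↦φ(k): 12:4 6:2 4:2 3:2 2:1 1:1  a_12=12
[q^14] φ(14)=6,φ(7)=6,φ(2)=1,φ(1)=1 ⇒ 14
q^18  k|18↦φ(k): 1:1 2:1 3:2 6:2 9:6 18:6  a_18=18
[q^20] φ(1)=1,φ(2)=1,φ(4)=2,φ(5)=4,φ(10)=4,φ(20)=8 ⇒ 20

3, 9, 12, 14, 18, 20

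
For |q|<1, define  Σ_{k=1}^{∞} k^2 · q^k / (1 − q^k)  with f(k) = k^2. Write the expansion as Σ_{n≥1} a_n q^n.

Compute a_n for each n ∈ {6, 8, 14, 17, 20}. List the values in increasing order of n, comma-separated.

d|6:{1,2,3,6}  Σf=1+4+9+36=50
[q^8] f(1)=1,f(2)=4,f(4)=16,f(8)=64 ⇒ 85
d|14:{1,2,7,14}  Σf=1+4+49+196=250
d|17:{1,17}  Σf=1+289=290
[q^20] f(20)=400,f(10)=100,f(5)=25,f(4)=16,f(2)=4,f(1)=1 ⇒ 546

50, 85, 250, 290, 546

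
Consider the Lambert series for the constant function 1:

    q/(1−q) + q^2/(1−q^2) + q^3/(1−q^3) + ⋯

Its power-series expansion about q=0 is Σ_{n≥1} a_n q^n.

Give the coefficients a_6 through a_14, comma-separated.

d|6:{1,2,3,6}  Σf=1+1+1+1=4
[q^7] f(7)=1,f(1)=1 ⇒ 2
[q^8] f(1)=1,f(2)=1,f(4)=1,f(8)=1 ⇒ 4
n=9: 9·1 3·3 1·9  f→[1+1+1]=3
d|10:{10,5,2,1}  Σf=1+1+1+1=4
[q^11] f(11)=1,f(1)=1 ⇒ 2
[q^12] f(12)=1,f(6)=1,f(4)=1,f(3)=1,f(2)=1,f(1)=1 ⇒ 6
q^13  k|13↦f(k): 13:1 1:1  a_13=2
n=14: 14·1 7·2 2·7 1·14  f→[1+1+1+1]=4

4, 2, 4, 3, 4, 2, 6, 2, 4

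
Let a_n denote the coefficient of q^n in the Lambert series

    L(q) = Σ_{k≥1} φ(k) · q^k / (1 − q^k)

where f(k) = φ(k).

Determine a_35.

[q^35] φ(35)=24,φ(7)=6,φ(5)=4,φ(1)=1 ⇒ 35

a_35 = 35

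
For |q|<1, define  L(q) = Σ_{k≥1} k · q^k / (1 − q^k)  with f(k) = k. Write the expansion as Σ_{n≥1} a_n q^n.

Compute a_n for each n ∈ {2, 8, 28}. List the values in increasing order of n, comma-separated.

q^2  k|2↦f(k): 2:2 1:1  a_2=3
d|8:{1,2,4,8}  Σf=1+2+4+8=15
n=28: 1·28 2·14 4·7 7·4 14·2 28·1  f→[1+2+4+7+14+28]=56

3, 15, 56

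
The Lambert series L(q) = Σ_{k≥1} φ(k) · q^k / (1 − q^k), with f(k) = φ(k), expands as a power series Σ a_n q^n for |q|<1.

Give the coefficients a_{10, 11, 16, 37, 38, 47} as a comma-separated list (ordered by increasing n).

[q^10] φ(1)=1,φ(2)=1,φ(5)=4,φ(10)=4 ⇒ 10
q^11  k|11↦φ(k): 1:1 11:10  a_11=11
n=16: 1·16 2·8 4·4 8·2 16·1  φ→[1+1+2+4+8]=16
[q^37] φ(37)=36,φ(1)=1 ⇒ 37
n=38: 38·1 19·2 2·19 1·38  φ→[18+18+1+1]=38
[q^47] φ(1)=1,φ(47)=46 ⇒ 47

10, 11, 16, 37, 38, 47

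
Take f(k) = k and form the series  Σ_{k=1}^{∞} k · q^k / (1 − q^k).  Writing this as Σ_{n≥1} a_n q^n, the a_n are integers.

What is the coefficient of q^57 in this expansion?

a_57 = 80

d|57:{1,3,19,57}  Σf=1+3+19+57=80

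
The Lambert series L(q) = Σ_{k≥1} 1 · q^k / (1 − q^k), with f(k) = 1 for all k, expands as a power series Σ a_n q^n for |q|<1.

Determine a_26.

[q^26] f(1)=1,f(2)=1,f(13)=1,f(26)=1 ⇒ 4

a_26 = 4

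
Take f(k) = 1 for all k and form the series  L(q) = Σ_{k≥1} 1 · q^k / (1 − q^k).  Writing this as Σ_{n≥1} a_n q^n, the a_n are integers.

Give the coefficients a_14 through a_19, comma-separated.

n=14: 14·1 7·2 2·7 1·14  f→[1+1+1+1]=4
[q^15] f(1)=1,f(3)=1,f(5)=1,f(15)=1 ⇒ 4
q^16  k|16↦f(k): 16:1 8:1 4:1 2:1 1:1  a_16=5
[q^17] f(17)=1,f(1)=1 ⇒ 2
q^18  k|18↦f(k): 1:1 2:1 3:1 6:1 9:1 18:1  a_18=6
[q^19] f(19)=1,f(1)=1 ⇒ 2

4, 4, 5, 2, 6, 2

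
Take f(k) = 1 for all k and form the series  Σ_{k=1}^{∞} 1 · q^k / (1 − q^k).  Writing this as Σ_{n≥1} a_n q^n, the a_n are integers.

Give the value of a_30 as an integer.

n=30: 1·30 2·15 3·10 5·6 6·5 10·3 15·2 30·1  f→[1+1+1+1+1+1+1+1]=8

a_30 = 8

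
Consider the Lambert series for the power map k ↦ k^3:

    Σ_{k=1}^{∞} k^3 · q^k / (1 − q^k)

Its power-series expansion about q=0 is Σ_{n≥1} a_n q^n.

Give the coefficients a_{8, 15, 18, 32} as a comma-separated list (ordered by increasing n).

585, 3528, 6813, 37449

d|8:{8,4,2,1}  Σf=512+64+8+1=585
d|15:{15,5,3,1}  Σf=3375+125+27+1=3528
q^18  k|18↦f(k): 1:1 2:8 3:27 6:216 9:729 18:5832  a_18=6813
n=32: 32·1 16·2 8·4 4·8 2·16 1·32  f→[32768+4096+512+64+8+1]=37449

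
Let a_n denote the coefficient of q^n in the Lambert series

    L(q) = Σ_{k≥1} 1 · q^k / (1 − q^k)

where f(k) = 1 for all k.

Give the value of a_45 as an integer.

a_45 = 6

n=45: 1·45 3·15 5·9 9·5 15·3 45·1  f→[1+1+1+1+1+1]=6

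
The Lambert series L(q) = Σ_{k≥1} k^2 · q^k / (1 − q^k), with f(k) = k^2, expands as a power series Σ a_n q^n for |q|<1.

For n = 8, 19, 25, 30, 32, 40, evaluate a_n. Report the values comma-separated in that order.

85, 362, 651, 1300, 1365, 2210

q^8  k|8↦f(k): 1:1 2:4 4:16 8:64  a_8=85
q^19  k|19↦f(k): 19:361 1:1  a_19=362
q^25  k|25↦f(k): 25:625 5:25 1:1  a_25=651
d|30:{30,15,10,6,5,3,2,1}  Σf=900+225+100+36+25+9+4+1=1300
q^32  k|32↦f(k): 32:1024 16:256 8:64 4:16 2:4 1:1  a_32=1365
[q^40] f(40)=1600,f(20)=400,f(10)=100,f(8)=64,f(5)=25,f(4)=16,f(2)=4,f(1)=1 ⇒ 2210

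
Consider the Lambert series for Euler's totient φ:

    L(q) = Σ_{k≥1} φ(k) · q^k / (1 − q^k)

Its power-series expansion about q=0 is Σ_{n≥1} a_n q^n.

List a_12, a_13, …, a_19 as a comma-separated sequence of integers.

[q^12] φ(1)=1,φ(2)=1,φ(3)=2,φ(4)=2,φ(6)=2,φ(12)=4 ⇒ 12
d|13:{13,1}  Σφ=12+1=13
[q^14] φ(1)=1,φ(2)=1,φ(7)=6,φ(14)=6 ⇒ 14
[q^15] φ(1)=1,φ(3)=2,φ(5)=4,φ(15)=8 ⇒ 15
[q^16] φ(16)=8,φ(8)=4,φ(4)=2,φ(2)=1,φ(1)=1 ⇒ 16
n=17: 17·1 1·17  φ→[16+1]=17
n=18: 1·18 2·9 3·6 6·3 9·2 18·1  φ→[1+1+2+2+6+6]=18
q^19  k|19↦φ(k): 1:1 19:18  a_19=19

12, 13, 14, 15, 16, 17, 18, 19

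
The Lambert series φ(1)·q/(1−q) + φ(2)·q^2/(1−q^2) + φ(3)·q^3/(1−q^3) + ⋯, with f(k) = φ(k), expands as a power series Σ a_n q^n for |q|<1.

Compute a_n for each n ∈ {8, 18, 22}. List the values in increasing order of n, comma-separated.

n=8: 8·1 4·2 2·4 1·8  φ→[4+2+1+1]=8
q^18  k|18↦φ(k): 1:1 2:1 3:2 6:2 9:6 18:6  a_18=18
q^22  k|22↦φ(k): 1:1 2:1 11:10 22:10  a_22=22

8, 18, 22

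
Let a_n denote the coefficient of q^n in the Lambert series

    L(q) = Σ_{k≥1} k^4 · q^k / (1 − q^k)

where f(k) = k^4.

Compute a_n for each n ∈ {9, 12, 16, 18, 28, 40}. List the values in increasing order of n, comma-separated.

[q^9] f(9)=6561,f(3)=81,f(1)=1 ⇒ 6643
d|12:{1,2,3,4,6,12}  Σf=1+16+81+256+1296+20736=22386
n=16: 1·16 2·8 4·4 8·2 16·1  f→[1+16+256+4096+65536]=69905
n=18: 18·1 9·2 6·3 3·6 2·9 1·18  f→[104976+6561+1296+81+16+1]=112931
[q^28] f(1)=1,f(2)=16,f(4)=256,f(7)=2401,f(14)=38416,f(28)=614656 ⇒ 655746
n=40: 1·40 2·20 4·10 5·8 8·5 10·4 20·2 40·1  f→[1+16+256+625+4096+10000+160000+2560000]=2734994

6643, 22386, 69905, 112931, 655746, 2734994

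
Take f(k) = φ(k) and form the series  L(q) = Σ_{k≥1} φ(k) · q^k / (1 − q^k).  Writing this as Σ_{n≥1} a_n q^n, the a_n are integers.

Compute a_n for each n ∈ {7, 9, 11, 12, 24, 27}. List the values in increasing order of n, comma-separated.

q^7  k|7↦φ(k): 1:1 7:6  a_7=7
q^9  k|9↦φ(k): 9:6 3:2 1:1  a_9=9
n=11: 11·1 1·11  φ→[10+1]=11
n=12: 12·1 6·2 4·3 3·4 2·6 1·12  φ→[4+2+2+2+1+1]=12
d|24:{1,2,3,4,6,8,12,24}  Σφ=1+1+2+2+2+4+4+8=24
d|27:{27,9,3,1}  Σφ=18+6+2+1=27

7, 9, 11, 12, 24, 27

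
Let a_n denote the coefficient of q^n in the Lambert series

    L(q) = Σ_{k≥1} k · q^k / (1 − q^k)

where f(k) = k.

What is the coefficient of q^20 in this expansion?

d|20:{20,10,5,4,2,1}  Σf=20+10+5+4+2+1=42

a_20 = 42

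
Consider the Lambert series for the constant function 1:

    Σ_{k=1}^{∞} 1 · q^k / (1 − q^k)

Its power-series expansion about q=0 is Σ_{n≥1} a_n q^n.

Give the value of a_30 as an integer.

n=30: 1·30 2·15 3·10 5·6 6·5 10·3 15·2 30·1  f→[1+1+1+1+1+1+1+1]=8

a_30 = 8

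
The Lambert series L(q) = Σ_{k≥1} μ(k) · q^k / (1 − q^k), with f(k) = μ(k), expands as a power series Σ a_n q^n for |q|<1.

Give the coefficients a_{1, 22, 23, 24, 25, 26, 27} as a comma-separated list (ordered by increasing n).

d|1:{1}  Σμ=1=1
n=22: 1·22 2·11 11·2 22·1  μ→[1+(-1)+(-1)+1]=0
n=23: 23·1 1·23  μ→[(-1)+1]=0
q^24  k|24↦μ(k): 24:0 12:0 8:0 6:1 4:0 3:-1 2:-1 1:1  a_24=0
[q^25] μ(25)=0,μ(5)=-1,μ(1)=1 ⇒ 0
[q^26] μ(26)=1,μ(13)=-1,μ(2)=-1,μ(1)=1 ⇒ 0
[q^27] μ(1)=1,μ(3)=-1,μ(9)=0,μ(27)=0 ⇒ 0

1, 0, 0, 0, 0, 0, 0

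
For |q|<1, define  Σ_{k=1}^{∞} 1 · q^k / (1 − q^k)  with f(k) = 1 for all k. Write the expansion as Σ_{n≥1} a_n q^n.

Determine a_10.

a_10 = 4

n=10: 1·10 2·5 5·2 10·1  f→[1+1+1+1]=4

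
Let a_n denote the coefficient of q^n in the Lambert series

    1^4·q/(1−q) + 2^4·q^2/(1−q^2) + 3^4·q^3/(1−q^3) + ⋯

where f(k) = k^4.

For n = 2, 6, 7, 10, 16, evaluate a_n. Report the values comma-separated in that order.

[q^2] f(2)=16,f(1)=1 ⇒ 17
q^6  k|6↦f(k): 1:1 2:16 3:81 6:1296  a_6=1394
d|7:{7,1}  Σf=2401+1=2402
n=10: 1·10 2·5 5·2 10·1  f→[1+16+625+10000]=10642
n=16: 16·1 8·2 4·4 2·8 1·16  f→[65536+4096+256+16+1]=69905

17, 1394, 2402, 10642, 69905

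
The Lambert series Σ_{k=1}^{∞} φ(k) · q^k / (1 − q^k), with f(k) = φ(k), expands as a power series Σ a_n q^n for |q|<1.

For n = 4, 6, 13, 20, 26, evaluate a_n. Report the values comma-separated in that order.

q^4  k|4↦φ(k): 4:2 2:1 1:1  a_4=4
[q^6] φ(1)=1,φ(2)=1,φ(3)=2,φ(6)=2 ⇒ 6
[q^13] φ(1)=1,φ(13)=12 ⇒ 13
q^20  k|20↦φ(k): 20:8 10:4 5:4 4:2 2:1 1:1  a_20=20
q^26  k|26↦φ(k): 1:1 2:1 13:12 26:12  a_26=26

4, 6, 13, 20, 26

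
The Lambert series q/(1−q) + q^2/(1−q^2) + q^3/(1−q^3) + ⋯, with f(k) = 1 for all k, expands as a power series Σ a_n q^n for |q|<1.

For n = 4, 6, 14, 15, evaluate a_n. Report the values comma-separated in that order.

3, 4, 4, 4

d|4:{4,2,1}  Σf=1+1+1=3
[q^6] f(1)=1,f(2)=1,f(3)=1,f(6)=1 ⇒ 4
d|14:{1,2,7,14}  Σf=1+1+1+1=4
n=15: 15·1 5·3 3·5 1·15  f→[1+1+1+1]=4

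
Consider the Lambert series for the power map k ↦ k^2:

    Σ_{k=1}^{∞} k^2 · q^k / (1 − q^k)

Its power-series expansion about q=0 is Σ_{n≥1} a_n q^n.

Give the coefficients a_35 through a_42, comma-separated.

d|35:{35,7,5,1}  Σf=1225+49+25+1=1300
d|36:{36,18,12,9,6,4,3,2,1}  Σf=1296+324+144+81+36+16+9+4+1=1911
d|37:{1,37}  Σf=1+1369=1370
n=38: 1·38 2·19 19·2 38·1  f→[1+4+361+1444]=1810
[q^39] f(39)=1521,f(13)=169,f(3)=9,f(1)=1 ⇒ 1700
d|40:{40,20,10,8,5,4,2,1}  Σf=1600+400+100+64+25+16+4+1=2210
q^41  k|41↦f(k): 1:1 41:1681  a_41=1682
[q^42] f(42)=1764,f(21)=441,f(14)=196,f(7)=49,f(6)=36,f(3)=9,f(2)=4,f(1)=1 ⇒ 2500

1300, 1911, 1370, 1810, 1700, 2210, 1682, 2500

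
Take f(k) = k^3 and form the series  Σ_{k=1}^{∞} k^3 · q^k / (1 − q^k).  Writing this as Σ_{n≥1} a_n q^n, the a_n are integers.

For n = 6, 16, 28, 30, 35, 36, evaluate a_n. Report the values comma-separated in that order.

q^6  k|6↦f(k): 6:216 3:27 2:8 1:1  a_6=252
[q^16] f(1)=1,f(2)=8,f(4)=64,f(8)=512,f(16)=4096 ⇒ 4681
d|28:{28,14,7,4,2,1}  Σf=21952+2744+343+64+8+1=25112
q^30  k|30↦f(k): 30:27000 15:3375 10:1000 6:216 5:125 3:27 2:8 1:1  a_30=31752
[q^35] f(35)=42875,f(7)=343,f(5)=125,f(1)=1 ⇒ 43344
[q^36] f(36)=46656,f(18)=5832,f(12)=1728,f(9)=729,f(6)=216,f(4)=64,f(3)=27,f(2)=8,f(1)=1 ⇒ 55261

252, 4681, 25112, 31752, 43344, 55261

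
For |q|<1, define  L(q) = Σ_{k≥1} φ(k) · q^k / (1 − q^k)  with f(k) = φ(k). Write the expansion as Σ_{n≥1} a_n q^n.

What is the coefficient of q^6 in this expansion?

q^6  k|6↦φ(k): 6:2 3:2 2:1 1:1  a_6=6

a_6 = 6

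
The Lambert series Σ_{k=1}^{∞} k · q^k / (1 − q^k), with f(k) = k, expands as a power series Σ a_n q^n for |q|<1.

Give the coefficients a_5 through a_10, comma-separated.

[q^5] f(5)=5,f(1)=1 ⇒ 6
d|6:{1,2,3,6}  Σf=1+2+3+6=12
d|7:{7,1}  Σf=7+1=8
n=8: 8·1 4·2 2·4 1·8  f→[8+4+2+1]=15
n=9: 9·1 3·3 1·9  f→[9+3+1]=13
[q^10] f(10)=10,f(5)=5,f(2)=2,f(1)=1 ⇒ 18

6, 12, 8, 15, 13, 18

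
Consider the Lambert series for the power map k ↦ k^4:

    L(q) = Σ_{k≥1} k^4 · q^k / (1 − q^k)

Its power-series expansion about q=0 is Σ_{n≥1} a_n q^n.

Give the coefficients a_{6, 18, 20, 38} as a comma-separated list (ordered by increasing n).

1394, 112931, 170898, 2215474

[q^6] f(6)=1296,f(3)=81,f(2)=16,f(1)=1 ⇒ 1394
d|18:{1,2,3,6,9,18}  Σf=1+16+81+1296+6561+104976=112931
n=20: 1·20 2·10 4·5 5·4 10·2 20·1  f→[1+16+256+625+10000+160000]=170898
[q^38] f(1)=1,f(2)=16,f(19)=130321,f(38)=2085136 ⇒ 2215474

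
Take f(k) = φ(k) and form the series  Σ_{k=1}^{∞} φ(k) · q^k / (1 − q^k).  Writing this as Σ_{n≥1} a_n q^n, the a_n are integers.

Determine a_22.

q^22  k|22↦φ(k): 1:1 2:1 11:10 22:10  a_22=22

a_22 = 22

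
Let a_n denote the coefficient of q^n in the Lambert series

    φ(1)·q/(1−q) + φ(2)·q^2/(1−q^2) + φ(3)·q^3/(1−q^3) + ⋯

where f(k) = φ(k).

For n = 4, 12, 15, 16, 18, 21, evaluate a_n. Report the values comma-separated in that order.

[q^4] φ(4)=2,φ(2)=1,φ(1)=1 ⇒ 4
d|12:{12,6,4,3,2,1}  Σφ=4+2+2+2+1+1=12
n=15: 15·1 5·3 3·5 1·15  φ→[8+4+2+1]=15
[q^16] φ(16)=8,φ(8)=4,φ(4)=2,φ(2)=1,φ(1)=1 ⇒ 16
q^18  k|18↦φ(k): 1:1 2:1 3:2 6:2 9:6 18:6  a_18=18
q^21  k|21↦φ(k): 21:12 7:6 3:2 1:1  a_21=21

4, 12, 15, 16, 18, 21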